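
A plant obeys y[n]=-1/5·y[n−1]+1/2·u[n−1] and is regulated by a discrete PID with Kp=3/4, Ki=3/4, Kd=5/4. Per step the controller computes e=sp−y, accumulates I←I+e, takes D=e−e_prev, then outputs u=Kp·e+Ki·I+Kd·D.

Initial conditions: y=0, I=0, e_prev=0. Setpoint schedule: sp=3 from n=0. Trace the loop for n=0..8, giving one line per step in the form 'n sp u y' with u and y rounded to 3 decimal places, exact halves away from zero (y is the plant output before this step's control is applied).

0 3 8.250 0.000
1 3 -4.594 4.125
2 3 19.648 -3.122
3 3 -22.137 10.448
4 3 54.157 -13.158
5 3 -81.121 29.710
6 3 162.017 -46.502
7 3 -272.353 90.309
8 3 505.683 -154.238

(exact arithmetic carried between steps; '≈' marks a value shown rounded to 6 d.p. or computed from one; I and e_prev carry over from the previous line; the table rounds u and y to 3 d.p., halves away from zero)
n=0: y=0, sp=3, e=sp−y=3; I=3, D=e−e_prev=3; u=3/4·3+3/4·3+5/4·3=8.25; next y=-1/5·0+1/2·8.25=4.125
n=1: y=4.125, sp=3, e=sp−y=-1.125; I=1.875, D=e−e_prev=-4.125; u=3/4·(-1.125)+3/4·1.875+5/4·(-4.125)=-4.59375; next y=-1/5·4.125+1/2·(-4.59375)=-3.121875
n=2: y=-3.121875, sp=3, e=sp−y=6.121875; I=7.996875, D=e−e_prev=7.246875; u=3/4·6.121875+3/4·7.996875+5/4·7.246875≈19.647656; next y=-1/5·(-3.121875)+1/2·19.647656≈10.448203
n=3: y≈10.448203, sp=3, e=sp−y≈-7.448203; I≈0.548672, D=e−e_prev≈-13.570078; u=3/4·(-7.448203)+3/4·0.548672+5/4·(-13.570078)≈-22.137246; next y=-1/5·10.448203+1/2·(-22.137246)≈-13.158264
n=4: y≈-13.158264, sp=3, e=sp−y≈16.158264; I≈16.706936, D=e−e_prev≈23.606467; u=3/4·16.158264+3/4·16.706936+5/4·23.606467≈54.156983; next y=-1/5·(-13.158264)+1/2·54.156983≈29.710144
n=5: y≈29.710144, sp=3, e=sp−y≈-26.710144; I≈-10.003209, D=e−e_prev≈-42.868408; u=3/4·(-26.710144)+3/4·(-10.003209)+5/4·(-42.868408)≈-81.120524; next y=-1/5·29.710144+1/2·(-81.120524)≈-46.502291
n=6: y≈-46.502291, sp=3, e=sp−y≈49.502291; I≈39.499082, D=e−e_prev≈76.212435; u=3/4·49.502291+3/4·39.499082+5/4·76.212435≈162.016574; next y=-1/5·(-46.502291)+1/2·162.016574≈90.308745
n=7: y≈90.308745, sp=3, e=sp−y≈-87.308745; I≈-47.809663, D=e−e_prev≈-136.811036; u=3/4·(-87.308745)+3/4·(-47.809663)+5/4·(-136.811036)≈-272.352602; next y=-1/5·90.308745+1/2·(-272.352602)≈-154.238050
n=8: y≈-154.238050, sp=3, e=sp−y≈157.238050; I≈109.428387, D=e−e_prev≈244.546795; u=3/4·157.238050+3/4·109.428387+5/4·244.546795≈505.683322; next y=-1/5·(-154.238050)+1/2·505.683322≈283.689271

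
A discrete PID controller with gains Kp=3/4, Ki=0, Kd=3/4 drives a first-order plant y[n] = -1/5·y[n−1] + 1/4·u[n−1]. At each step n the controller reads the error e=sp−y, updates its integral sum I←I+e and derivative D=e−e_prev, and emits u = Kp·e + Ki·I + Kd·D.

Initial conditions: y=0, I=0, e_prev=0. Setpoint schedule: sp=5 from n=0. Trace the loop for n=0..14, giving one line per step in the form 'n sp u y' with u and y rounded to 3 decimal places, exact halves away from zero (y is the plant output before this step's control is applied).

(exact arithmetic carried between steps; '≈' marks a value shown rounded to 6 d.p. or computed from one; I and e_prev carry over from the previous line; the table rounds u and y to 3 d.p., halves away from zero)
n=0: y=0, sp=5, e=sp−y=5; I=5, D=e−e_prev=5; u=3/4·5+0·5+3/4·5=7.5; next y=-1/5·0+1/4·7.5=1.875
n=1: y=1.875, sp=5, e=sp−y=3.125; I=8.125, D=e−e_prev=-1.875; u=3/4·3.125+0·8.125+3/4·(-1.875)=0.9375; next y=-1/5·1.875+1/4·0.9375=-0.140625
n=2: y=-0.140625, sp=5, e=sp−y=5.140625; I=13.265625, D=e−e_prev=2.015625; u=3/4·5.140625+0·13.265625+3/4·2.015625≈5.367188; next y=-1/5·(-0.140625)+1/4·5.367188≈1.369922
n=3: y≈1.369922, sp=5, e=sp−y≈3.630078; I≈16.895703, D=e−e_prev≈-1.510547; u=3/4·3.630078+0·16.895703+3/4·(-1.510547)≈1.589648; next y=-1/5·1.369922+1/4·1.589648≈0.123428
n=4: y≈0.123428, sp=5, e=sp−y≈4.876572; I≈21.772275, D=e−e_prev≈1.246494; u=3/4·4.876572+0·21.772275+3/4·1.246494≈4.592300; next y=-1/5·0.123428+1/4·4.592300≈1.123389
n=5: y≈1.123389, sp=5, e=sp−y≈3.876611; I≈25.648886, D=e−e_prev≈-0.999962; u=3/4·3.876611+0·25.648886+3/4·(-0.999962)≈2.157487; next y=-1/5·1.123389+1/4·2.157487≈0.314694
n=6: y≈0.314694, sp=5, e=sp−y≈4.685306; I≈30.334192, D=e−e_prev≈0.808696; u=3/4·4.685306+0·30.334192+3/4·0.808696≈4.120501; next y=-1/5·0.314694+1/4·4.120501≈0.967187
n=7: y≈0.967187, sp=5, e=sp−y≈4.032813; I≈34.367006, D=e−e_prev≈-0.652493; u=3/4·4.032813+0·34.367006+3/4·(-0.652493)≈2.535240; next y=-1/5·0.967187+1/4·2.535240≈0.440373
n=8: y≈0.440373, sp=5, e=sp−y≈4.559627; I≈38.926633, D=e−e_prev≈0.526814; u=3/4·4.559627+0·38.926633+3/4·0.526814≈3.814831; next y=-1/5·0.440373+1/4·3.814831≈0.865633
n=9: y≈0.865633, sp=5, e=sp−y≈4.134367; I≈43.061000, D=e−e_prev≈-0.425260; u=3/4·4.134367+0·43.061000+3/4·(-0.425260)≈2.781830; next y=-1/5·0.865633+1/4·2.781830≈0.522331
n=10: y≈0.522331, sp=5, e=sp−y≈4.477669; I≈47.538669, D=e−e_prev≈0.343302; u=3/4·4.477669+0·47.538669+3/4·0.343302≈3.615729; next y=-1/5·0.522331+1/4·3.615729≈0.799466
n=11: y≈0.799466, sp=5, e=sp−y≈4.200534; I≈51.739203, D=e−e_prev≈-0.277135; u=3/4·4.200534+0·51.739203+3/4·(-0.277135)≈2.942549; next y=-1/5·0.799466+1/4·2.942549≈0.575744
n=12: y≈0.575744, sp=5, e=sp−y≈4.424256; I≈56.163459, D=e−e_prev≈0.223722; u=3/4·4.424256+0·56.163459+3/4·0.223722≈3.485983; next y=-1/5·0.575744+1/4·3.485983≈0.756347
n=13: y≈0.756347, sp=5, e=sp−y≈4.243653; I≈60.407112, D=e−e_prev≈-0.180603; u=3/4·4.243653+0·60.407112+3/4·(-0.180603)≈3.047288; next y=-1/5·0.756347+1/4·3.047288≈0.610552
n=14: y≈0.610552, sp=5, e=sp−y≈4.389448; I≈64.796559, D=e−e_prev≈0.145795; u=3/4·4.389448+0·64.796559+3/4·0.145795≈3.401432; next y=-1/5·0.610552+1/4·3.401432≈0.728247

0 5 7.500 0.000
1 5 0.938 1.875
2 5 5.367 -0.141
3 5 1.590 1.370
4 5 4.592 0.123
5 5 2.157 1.123
6 5 4.121 0.315
7 5 2.535 0.967
8 5 3.815 0.440
9 5 2.782 0.866
10 5 3.616 0.522
11 5 2.943 0.799
12 5 3.486 0.576
13 5 3.047 0.756
14 5 3.401 0.611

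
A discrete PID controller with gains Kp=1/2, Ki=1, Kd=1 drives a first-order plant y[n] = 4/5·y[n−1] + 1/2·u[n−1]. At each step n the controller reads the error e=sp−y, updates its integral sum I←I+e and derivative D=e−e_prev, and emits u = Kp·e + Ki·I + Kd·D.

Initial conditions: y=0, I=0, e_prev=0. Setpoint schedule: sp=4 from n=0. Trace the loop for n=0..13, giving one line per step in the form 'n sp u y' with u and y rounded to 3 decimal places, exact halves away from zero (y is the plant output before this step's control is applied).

0 4 10.000 0.000
1 4 -2.500 5.000
2 4 7.125 2.750
3 4 -1.406 5.763
4 4 4.483 3.907
5 4 -0.930 5.367
6 4 3.009 3.829
7 4 -0.205 4.567
8 4 2.506 3.552
9 4 0.582 4.094
10 4 2.350 3.566
11 4 1.101 4.028
12 4 2.172 3.773
13 4 1.315 4.105

(exact arithmetic carried between steps; '≈' marks a value shown rounded to 6 d.p. or computed from one; I and e_prev carry over from the previous line; the table rounds u and y to 3 d.p., halves away from zero)
n=0: y=0, sp=4, e=sp−y=4; I=4, D=e−e_prev=4; u=1/2·4+1·4+1·4=10; next y=4/5·0+1/2·10=5
n=1: y=5, sp=4, e=sp−y=-1; I=3, D=e−e_prev=-5; u=1/2·(-1)+1·3+1·(-5)=-2.5; next y=4/5·5+1/2·(-2.5)=2.75
n=2: y=2.75, sp=4, e=sp−y=1.25; I=4.25, D=e−e_prev=2.25; u=1/2·1.25+1·4.25+1·2.25=7.125; next y=4/5·2.75+1/2·7.125=5.7625
n=3: y=5.7625, sp=4, e=sp−y=-1.7625; I=2.4875, D=e−e_prev=-3.0125; u=1/2·(-1.7625)+1·2.4875+1·(-3.0125)=-1.40625; next y=4/5·5.7625+1/2·(-1.40625)=3.906875
n=4: y=3.906875, sp=4, e=sp−y=0.093125; I=2.580625, D=e−e_prev=1.855625; u=1/2·0.093125+1·2.580625+1·1.855625≈4.482813; next y=4/5·3.906875+1/2·4.482813≈5.366906
n=5: y≈5.366906, sp=4, e=sp−y≈-1.366906; I≈1.213719, D=e−e_prev≈-1.460031; u=1/2·(-1.366906)+1·1.213719+1·(-1.460031)≈-0.929766; next y=4/5·5.366906+1/2·(-0.929766)≈3.828642
n=6: y≈3.828642, sp=4, e=sp−y≈0.171358; I≈1.385077, D=e−e_prev≈1.538264; u=1/2·0.171358+1·1.385077+1·1.538264≈3.009020; next y=4/5·3.828642+1/2·3.009020≈4.567424
n=7: y≈4.567424, sp=4, e=sp−y≈-0.567424; I≈0.817653, D=e−e_prev≈-0.738781; u=1/2·(-0.567424)+1·0.817653+1·(-0.738781)≈-0.204840; next y=4/5·4.567424+1/2·(-0.204840)≈3.551519
n=8: y≈3.551519, sp=4, e=sp−y≈0.448481; I≈1.266134, D=e−e_prev≈1.015905; u=1/2·0.448481+1·1.266134+1·1.015905≈2.506280; next y=4/5·3.551519+1/2·2.506280≈4.094355
n=9: y≈4.094355, sp=4, e=sp−y≈-0.094355; I≈1.171779, D=e−e_prev≈-0.542836; u=1/2·(-0.094355)+1·1.171779+1·(-0.542836)≈0.581766; next y=4/5·4.094355+1/2·0.581766≈3.566367
n=10: y≈3.566367, sp=4, e=sp−y≈0.433633; I≈1.605413, D=e−e_prev≈0.527988; u=1/2·0.433633+1·1.605413+1·0.527988≈2.350217; next y=4/5·3.566367+1/2·2.350217≈4.028202
n=11: y≈4.028202, sp=4, e=sp−y≈-0.028202; I≈1.577211, D=e−e_prev≈-0.461835; u=1/2·(-0.028202)+1·1.577211+1·(-0.461835)≈1.101274; next y=4/5·4.028202+1/2·1.101274≈3.773199
n=12: y≈3.773199, sp=4, e=sp−y≈0.226801; I≈1.804012, D=e−e_prev≈0.255003; u=1/2·0.226801+1·1.804012+1·0.255003≈2.172416; next y=4/5·3.773199+1/2·2.172416≈4.104767
n=13: y≈4.104767, sp=4, e=sp−y≈-0.104767; I≈1.699245, D=e−e_prev≈-0.331568; u=1/2·(-0.104767)+1·1.699245+1·(-0.331568)≈1.315293; next y=4/5·4.104767+1/2·1.315293≈3.941460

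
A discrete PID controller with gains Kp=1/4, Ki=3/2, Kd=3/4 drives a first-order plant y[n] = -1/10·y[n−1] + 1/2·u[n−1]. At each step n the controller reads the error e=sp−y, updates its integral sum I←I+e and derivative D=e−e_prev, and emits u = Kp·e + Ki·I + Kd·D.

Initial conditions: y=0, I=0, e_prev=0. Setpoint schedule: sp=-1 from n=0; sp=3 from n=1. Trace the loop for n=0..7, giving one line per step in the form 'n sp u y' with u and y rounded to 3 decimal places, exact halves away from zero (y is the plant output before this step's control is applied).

(exact arithmetic carried between steps; '≈' marks a value shown rounded to 6 d.p. or computed from one; I and e_prev carry over from the previous line; the table rounds u and y to 3 d.p., halves away from zero)
n=0: y=0, sp=-1, e=sp−y=-1; I=-1, D=e−e_prev=-1; u=1/4·(-1)+3/2·(-1)+3/4·(-1)=-2.5; next y=-1/10·0+1/2·(-2.5)=-1.25
n=1: y=-1.25, sp=3, e=sp−y=4.25; I=3.25, D=e−e_prev=5.25; u=1/4·4.25+3/2·3.25+3/4·5.25=9.875; next y=-1/10·(-1.25)+1/2·9.875=5.0625
n=2: y=5.0625, sp=3, e=sp−y=-2.0625; I=1.1875, D=e−e_prev=-6.3125; u=1/4·(-2.0625)+3/2·1.1875+3/4·(-6.3125)=-3.46875; next y=-1/10·5.0625+1/2·(-3.46875)=-2.240625
n=3: y=-2.240625, sp=3, e=sp−y=5.240625; I=6.428125, D=e−e_prev=7.303125; u=1/4·5.240625+3/2·6.428125+3/4·7.303125≈16.429688; next y=-1/10·(-2.240625)+1/2·16.429688≈8.438906
n=4: y≈8.438906, sp=3, e=sp−y≈-5.438906; I≈0.989219, D=e−e_prev≈-10.679531; u=1/4·(-5.438906)+3/2·0.989219+3/4·(-10.679531)≈-7.885547; next y=-1/10·8.438906+1/2·(-7.885547)≈-4.786664
n=5: y≈-4.786664, sp=3, e=sp−y≈7.786664; I≈8.775883, D=e−e_prev≈13.225570; u=1/4·7.786664+3/2·8.775883+3/4·13.225570≈25.029668; next y=-1/10·(-4.786664)+1/2·25.029668≈12.993500
n=6: y≈12.993500, sp=3, e=sp−y≈-9.993500; I≈-1.217618, D=e−e_prev≈-17.780164; u=1/4·(-9.993500)+3/2·(-1.217618)+3/4·(-17.780164)≈-17.659925; next y=-1/10·12.993500+1/2·(-17.659925)≈-10.129312
n=7: y≈-10.129312, sp=3, e=sp−y≈13.129312; I≈11.911695, D=e−e_prev≈23.122813; u=1/4·13.129312+3/2·11.911695+3/4·23.122813≈38.491980; next y=-1/10·(-10.129312)+1/2·38.491980≈20.258921

0 -1 -2.500 0.000
1 3 9.875 -1.250
2 3 -3.469 5.063
3 3 16.430 -2.241
4 3 -7.886 8.439
5 3 25.030 -4.787
6 3 -17.660 12.994
7 3 38.492 -10.129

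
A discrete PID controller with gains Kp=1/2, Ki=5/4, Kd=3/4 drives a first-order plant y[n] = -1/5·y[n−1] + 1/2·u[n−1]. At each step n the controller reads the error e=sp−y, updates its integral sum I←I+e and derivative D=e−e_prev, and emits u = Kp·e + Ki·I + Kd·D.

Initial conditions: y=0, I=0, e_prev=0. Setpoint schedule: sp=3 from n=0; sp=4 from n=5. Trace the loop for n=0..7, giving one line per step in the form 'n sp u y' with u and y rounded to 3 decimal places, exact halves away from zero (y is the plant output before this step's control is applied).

(exact arithmetic carried between steps; '≈' marks a value shown rounded to 6 d.p. or computed from one; I and e_prev carry over from the previous line; the table rounds u and y to 3 d.p., halves away from zero)
n=0: y=0, sp=3, e=sp−y=3; I=3, D=e−e_prev=3; u=1/2·3+5/4·3+3/4·3=7.5; next y=-1/5·0+1/2·7.5=3.75
n=1: y=3.75, sp=3, e=sp−y=-0.75; I=2.25, D=e−e_prev=-3.75; u=1/2·(-0.75)+5/4·2.25+3/4·(-3.75)=-0.375; next y=-1/5·3.75+1/2·(-0.375)=-0.9375
n=2: y=-0.9375, sp=3, e=sp−y=3.9375; I=6.1875, D=e−e_prev=4.6875; u=1/2·3.9375+5/4·6.1875+3/4·4.6875=13.21875; next y=-1/5·(-0.9375)+1/2·13.21875=6.796875
n=3: y=6.796875, sp=3, e=sp−y=-3.796875; I=2.390625, D=e−e_prev=-7.734375; u=1/2·(-3.796875)+5/4·2.390625+3/4·(-7.734375)≈-4.710938; next y=-1/5·6.796875+1/2·(-4.710938)≈-3.714844
n=4: y≈-3.714844, sp=3, e=sp−y≈6.714844; I≈9.105469, D=e−e_prev≈10.511719; u=1/2·6.714844+5/4·9.105469+3/4·10.511719≈22.623047; next y=-1/5·(-3.714844)+1/2·22.623047≈12.054492
n=5: y≈12.054492, sp=4, e=sp−y≈-8.054492; I≈1.050977, D=e−e_prev≈-14.769336; u=1/2·(-8.054492)+5/4·1.050977+3/4·(-14.769336)≈-13.790527; next y=-1/5·12.054492+1/2·(-13.790527)≈-9.306162
n=6: y≈-9.306162, sp=4, e=sp−y≈13.306162; I≈14.357139, D=e−e_prev≈21.360654; u=1/2·13.306162+5/4·14.357139+3/4·21.360654≈40.619995; next y=-1/5·(-9.306162)+1/2·40.619995≈22.171230
n=7: y≈22.171230, sp=4, e=sp−y≈-18.171230; I≈-3.814091, D=e−e_prev≈-31.477392; u=1/2·(-18.171230)+5/4·(-3.814091)+3/4·(-31.477392)≈-37.461273; next y=-1/5·22.171230+1/2·(-37.461273)≈-23.164883

0 3 7.500 0.000
1 3 -0.375 3.750
2 3 13.219 -0.938
3 3 -4.711 6.797
4 3 22.623 -3.715
5 4 -13.791 12.054
6 4 40.620 -9.306
7 4 -37.461 22.171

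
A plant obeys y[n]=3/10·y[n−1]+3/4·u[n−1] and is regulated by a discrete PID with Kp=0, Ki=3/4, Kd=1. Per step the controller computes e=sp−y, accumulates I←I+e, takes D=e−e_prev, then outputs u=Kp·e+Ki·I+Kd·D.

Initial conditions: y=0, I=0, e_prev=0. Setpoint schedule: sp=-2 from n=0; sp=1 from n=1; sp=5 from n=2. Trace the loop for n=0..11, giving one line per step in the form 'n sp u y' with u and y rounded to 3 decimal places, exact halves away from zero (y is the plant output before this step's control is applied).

(exact arithmetic carried between steps; '≈' marks a value shown rounded to 6 d.p. or computed from one; I and e_prev carry over from the previous line; the table rounds u and y to 3 d.p., halves away from zero)
n=0: y=0, sp=-2, e=sp−y=-2; I=-2, D=e−e_prev=-2; u=0·(-2)+3/4·(-2)+1·(-2)=-3.5; next y=3/10·0+3/4·(-3.5)=-2.625
n=1: y=-2.625, sp=1, e=sp−y=3.625; I=1.625, D=e−e_prev=5.625; u=0·3.625+3/4·1.625+1·5.625=6.84375; next y=3/10·(-2.625)+3/4·6.84375≈4.345313
n=2: y≈4.345313, sp=5, e=sp−y≈0.654688; I≈2.279688, D=e−e_prev≈-2.970313; u=0·0.654688+3/4·2.279688+1·(-2.970313)≈-1.260547; next y=3/10·4.345313+3/4·(-1.260547)≈0.358184
n=3: y≈0.358184, sp=5, e=sp−y≈4.641816; I≈6.921504, D=e−e_prev≈3.987129; u=0·4.641816+3/4·6.921504+1·3.987129≈9.178257; next y=3/10·0.358184+3/4·9.178257≈6.991148
n=4: y≈6.991148, sp=5, e=sp−y≈-1.991148; I≈4.930356, D=e−e_prev≈-6.632964; u=0·(-1.991148)+3/4·4.930356+1·(-6.632964)≈-2.935197; next y=3/10·6.991148+3/4·(-2.935197)≈-0.104053
n=5: y≈-0.104053, sp=5, e=sp−y≈5.104053; I≈10.034410, D=e−e_prev≈7.095201; u=0·5.104053+3/4·10.034410+1·7.095201≈14.621008; next y=3/10·(-0.104053)+3/4·14.621008≈10.934540
n=6: y≈10.934540, sp=5, e=sp−y≈-5.934540; I≈4.099869, D=e−e_prev≈-11.038594; u=0·(-5.934540)+3/4·4.099869+1·(-11.038594)≈-7.963692; next y=3/10·10.934540+3/4·(-7.963692)≈-2.692407
n=7: y≈-2.692407, sp=5, e=sp−y≈7.692407; I≈11.792276, D=e−e_prev≈13.626947; u=0·7.692407+3/4·11.792276+1·13.626947≈22.471154; next y=3/10·(-2.692407)+3/4·22.471154≈16.045643
n=8: y≈16.045643, sp=5, e=sp−y≈-11.045643; I≈0.746633, D=e−e_prev≈-18.738050; u=0·(-11.045643)+3/4·0.746633+1·(-18.738050)≈-18.178076; next y=3/10·16.045643+3/4·(-18.178076)≈-8.819864
n=9: y≈-8.819864, sp=5, e=sp−y≈13.819864; I≈14.566496, D=e−e_prev≈24.865507; u=0·13.819864+3/4·14.566496+1·24.865507≈35.790379; next y=3/10·(-8.819864)+3/4·35.790379≈24.196825
n=10: y≈24.196825, sp=5, e=sp−y≈-19.196825; I≈-4.630329, D=e−e_prev≈-33.016689; u=0·(-19.196825)+3/4·(-4.630329)+1·(-33.016689)≈-36.489436; next y=3/10·24.196825+3/4·(-36.489436)≈-20.108029
n=11: y≈-20.108029, sp=5, e=sp−y≈25.108029; I≈20.477700, D=e−e_prev≈44.304855; u=0·25.108029+3/4·20.477700+1·44.304855≈59.663130; next y=3/10·(-20.108029)+3/4·59.663130≈38.714939

0 -2 -3.500 0.000
1 1 6.844 -2.625
2 5 -1.261 4.345
3 5 9.178 0.358
4 5 -2.935 6.991
5 5 14.621 -0.104
6 5 -7.964 10.935
7 5 22.471 -2.692
8 5 -18.178 16.046
9 5 35.790 -8.820
10 5 -36.489 24.197
11 5 59.663 -20.108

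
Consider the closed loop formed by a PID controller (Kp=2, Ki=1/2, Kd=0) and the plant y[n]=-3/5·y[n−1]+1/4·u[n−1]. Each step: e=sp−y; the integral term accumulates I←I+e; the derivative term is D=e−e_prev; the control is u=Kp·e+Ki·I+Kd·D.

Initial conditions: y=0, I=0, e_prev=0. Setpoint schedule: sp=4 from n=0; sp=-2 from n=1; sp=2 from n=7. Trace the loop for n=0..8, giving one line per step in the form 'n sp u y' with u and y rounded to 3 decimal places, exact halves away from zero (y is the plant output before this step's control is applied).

0 4 10.000 0.000
1 -2 -9.250 2.500
2 -2 4.281 -3.813
3 -2 -12.738 3.358
4 -2 5.975 -5.199
5 -2 -16.957 4.613
6 -2 8.788 -7.007
7 2 -12.230 6.401
8 2 18.819 -6.898

(exact arithmetic carried between steps; '≈' marks a value shown rounded to 6 d.p. or computed from one; I and e_prev carry over from the previous line; the table rounds u and y to 3 d.p., halves away from zero)
n=0: y=0, sp=4, e=sp−y=4; I=4, D=e−e_prev=4; u=2·4+1/2·4+0·4=10; next y=-3/5·0+1/4·10=2.5
n=1: y=2.5, sp=-2, e=sp−y=-4.5; I=-0.5, D=e−e_prev=-8.5; u=2·(-4.5)+1/2·(-0.5)+0·(-8.5)=-9.25; next y=-3/5·2.5+1/4·(-9.25)=-3.8125
n=2: y=-3.8125, sp=-2, e=sp−y=1.8125; I=1.3125, D=e−e_prev=6.3125; u=2·1.8125+1/2·1.3125+0·6.3125=4.28125; next y=-3/5·(-3.8125)+1/4·4.28125≈3.357813
n=3: y≈3.357813, sp=-2, e=sp−y≈-5.357813; I≈-4.045313, D=e−e_prev≈-7.170313; u=2·(-5.357813)+1/2·(-4.045313)+0·(-7.170313)≈-12.738281; next y=-3/5·3.357813+1/4·(-12.738281)≈-5.199258
n=4: y≈-5.199258, sp=-2, e=sp−y≈3.199258; I≈-0.846055, D=e−e_prev≈8.557070; u=2·3.199258+1/2·(-0.846055)+0·8.557070≈5.975488; next y=-3/5·(-5.199258)+1/4·5.975488≈4.613427
n=5: y≈4.613427, sp=-2, e=sp−y≈-6.613427; I≈-7.459481, D=e−e_prev≈-9.812685; u=2·(-6.613427)+1/2·(-7.459481)+0·(-9.812685)≈-16.956594; next y=-3/5·4.613427+1/4·(-16.956594)≈-7.007205
n=6: y≈-7.007205, sp=-2, e=sp−y≈5.007205; I≈-2.452277, D=e−e_prev≈11.620631; u=2·5.007205+1/2·(-2.452277)+0·11.620631≈8.788271; next y=-3/5·(-7.007205)+1/4·8.788271≈6.401390
n=7: y≈6.401390, sp=2, e=sp−y≈-4.401390; I≈-6.853667, D=e−e_prev≈-9.408595; u=2·(-4.401390)+1/2·(-6.853667)+0·(-9.408595)≈-12.229615; next y=-3/5·6.401390+1/4·(-12.229615)≈-6.898238
n=8: y≈-6.898238, sp=2, e=sp−y≈8.898238; I≈2.044571, D=e−e_prev≈13.299628; u=2·8.898238+1/2·2.044571+0·13.299628≈18.818761; next y=-3/5·(-6.898238)+1/4·18.818761≈8.843633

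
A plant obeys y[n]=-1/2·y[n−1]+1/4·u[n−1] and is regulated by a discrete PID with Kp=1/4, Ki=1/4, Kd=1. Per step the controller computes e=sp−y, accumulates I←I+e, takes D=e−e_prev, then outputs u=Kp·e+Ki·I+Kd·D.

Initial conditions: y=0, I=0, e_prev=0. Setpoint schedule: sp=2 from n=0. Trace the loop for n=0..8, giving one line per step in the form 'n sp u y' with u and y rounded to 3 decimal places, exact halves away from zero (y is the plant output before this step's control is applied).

0 2 3.000 0.000
1 2 0.375 0.750
2 2 2.984 -0.281
3 2 0.771 0.887
4 2 3.924 -0.250
5 2 1.314 1.106
6 2 4.890 -0.225
7 2 1.777 1.335
8 2 5.839 -0.223

(exact arithmetic carried between steps; '≈' marks a value shown rounded to 6 d.p. or computed from one; I and e_prev carry over from the previous line; the table rounds u and y to 3 d.p., halves away from zero)
n=0: y=0, sp=2, e=sp−y=2; I=2, D=e−e_prev=2; u=1/4·2+1/4·2+1·2=3; next y=-1/2·0+1/4·3=0.75
n=1: y=0.75, sp=2, e=sp−y=1.25; I=3.25, D=e−e_prev=-0.75; u=1/4·1.25+1/4·3.25+1·(-0.75)=0.375; next y=-1/2·0.75+1/4·0.375=-0.28125
n=2: y=-0.28125, sp=2, e=sp−y=2.28125; I=5.53125, D=e−e_prev=1.03125; u=1/4·2.28125+1/4·5.53125+1·1.03125=2.984375; next y=-1/2·(-0.28125)+1/4·2.984375≈0.886719
n=3: y≈0.886719, sp=2, e=sp−y≈1.113281; I≈6.644531, D=e−e_prev≈-1.167969; u=1/4·1.113281+1/4·6.644531+1·(-1.167969)≈0.771484; next y=-1/2·0.886719+1/4·0.771484≈-0.250488
n=4: y≈-0.250488, sp=2, e=sp−y≈2.250488; I≈8.895020, D=e−e_prev≈1.137207; u=1/4·2.250488+1/4·8.895020+1·1.137207≈3.923584; next y=-1/2·(-0.250488)+1/4·3.923584≈1.106140
n=5: y≈1.106140, sp=2, e=sp−y≈0.893860; I≈9.788879, D=e−e_prev≈-1.356628; u=1/4·0.893860+1/4·9.788879+1·(-1.356628)≈1.314056; next y=-1/2·1.106140+1/4·1.314056≈-0.224556
n=6: y≈-0.224556, sp=2, e=sp−y≈2.224556; I≈12.013435, D=e−e_prev≈1.330696; u=1/4·2.224556+1/4·12.013435+1·1.330696≈4.890194; next y=-1/2·(-0.224556)+1/4·4.890194≈1.334826
n=7: y≈1.334826, sp=2, e=sp−y≈0.665174; I≈12.678609, D=e−e_prev≈-1.559382; u=1/4·0.665174+1/4·12.678609+1·(-1.559382)≈1.776563; next y=-1/2·1.334826+1/4·1.776563≈-0.223272
n=8: y≈-0.223272, sp=2, e=sp−y≈2.223272; I≈14.901881, D=e−e_prev≈1.558099; u=1/4·2.223272+1/4·14.901881+1·1.558099≈5.839387; next y=-1/2·(-0.223272)+1/4·5.839387≈1.571483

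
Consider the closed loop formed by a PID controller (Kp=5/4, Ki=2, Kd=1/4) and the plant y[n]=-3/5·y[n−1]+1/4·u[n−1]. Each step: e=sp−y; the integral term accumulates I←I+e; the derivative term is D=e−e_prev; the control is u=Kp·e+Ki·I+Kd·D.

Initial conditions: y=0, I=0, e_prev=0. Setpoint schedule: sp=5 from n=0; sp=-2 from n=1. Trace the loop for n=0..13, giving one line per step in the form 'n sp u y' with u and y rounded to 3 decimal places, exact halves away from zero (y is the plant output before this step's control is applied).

(exact arithmetic carried between steps; '≈' marks a value shown rounded to 6 d.p. or computed from one; I and e_prev carry over from the previous line; the table rounds u and y to 3 d.p., halves away from zero)
n=0: y=0, sp=5, e=sp−y=5; I=5, D=e−e_prev=5; u=5/4·5+2·5+1/4·5=17.5; next y=-3/5·0+1/4·17.5=4.375
n=1: y=4.375, sp=-2, e=sp−y=-6.375; I=-1.375, D=e−e_prev=-11.375; u=5/4·(-6.375)+2·(-1.375)+1/4·(-11.375)=-13.5625; next y=-3/5·4.375+1/4·(-13.5625)=-6.015625
n=2: y=-6.015625, sp=-2, e=sp−y=4.015625; I=2.640625, D=e−e_prev=10.390625; u=5/4·4.015625+2·2.640625+1/4·10.390625≈12.898438; next y=-3/5·(-6.015625)+1/4·12.898438≈6.833984
n=3: y≈6.833984, sp=-2, e=sp−y≈-8.833984; I≈-6.193359, D=e−e_prev≈-12.849609; u=5/4·(-8.833984)+2·(-6.193359)+1/4·(-12.849609)≈-26.641602; next y=-3/5·6.833984+1/4·(-26.641602)≈-10.760791
n=4: y≈-10.760791, sp=-2, e=sp−y≈8.760791; I≈2.567432, D=e−e_prev≈17.594775; u=5/4·8.760791+2·2.567432+1/4·17.594775≈20.484546; next y=-3/5·(-10.760791)+1/4·20.484546≈11.577611
n=5: y≈11.577611, sp=-2, e=sp−y≈-13.577611; I≈-11.010179, D=e−e_prev≈-22.338402; u=5/4·(-13.577611)+2·(-11.010179)+1/4·(-22.338402)≈-44.576973; next y=-3/5·11.577611+1/4·(-44.576973)≈-18.090810
n=6: y≈-18.090810, sp=-2, e=sp−y≈16.090810; I≈5.080631, D=e−e_prev≈29.668421; u=5/4·16.090810+2·5.080631+1/4·29.668421≈37.691879; next y=-3/5·(-18.090810)+1/4·37.691879≈20.277456
n=7: y≈20.277456, sp=-2, e=sp−y≈-22.277456; I≈-17.196825, D=e−e_prev≈-38.368266; u=5/4·(-22.277456)+2·(-17.196825)+1/4·(-38.368266)≈-71.832536; next y=-3/5·20.277456+1/4·(-71.832536)≈-30.124607
n=8: y≈-30.124607, sp=-2, e=sp−y≈28.124607; I≈10.927782, D=e−e_prev≈50.402063; u=5/4·28.124607+2·10.927782+1/4·50.402063≈69.611840; next y=-3/5·(-30.124607)+1/4·69.611840≈35.477724
n=9: y≈35.477724, sp=-2, e=sp−y≈-37.477724; I≈-26.549942, D=e−e_prev≈-65.602332; u=5/4·(-37.477724)+2·(-26.549942)+1/4·(-65.602332)≈-116.347623; next y=-3/5·35.477724+1/4·(-116.347623)≈-50.373540
n=10: y≈-50.373540, sp=-2, e=sp−y≈48.373540; I≈21.823598, D=e−e_prev≈85.851265; u=5/4·48.373540+2·21.823598+1/4·85.851265≈125.576938; next y=-3/5·(-50.373540)+1/4·125.576938≈61.618359
n=11: y≈61.618359, sp=-2, e=sp−y≈-63.618359; I≈-41.794760, D=e−e_prev≈-111.991899; u=5/4·(-63.618359)+2·(-41.794760)+1/4·(-111.991899)≈-191.110444; next y=-3/5·61.618359+1/4·(-191.110444)≈-84.748626
n=12: y≈-84.748626, sp=-2, e=sp−y≈82.748626; I≈40.953866, D=e−e_prev≈146.366985; u=5/4·82.748626+2·40.953866+1/4·146.366985≈221.935261; next y=-3/5·(-84.748626)+1/4·221.935261≈106.332991
n=13: y≈106.332991, sp=-2, e=sp−y≈-108.332991; I≈-67.379125, D=e−e_prev≈-191.081617; u=5/4·(-108.332991)+2·(-67.379125)+1/4·(-191.081617)≈-317.944893; next y=-3/5·106.332991+1/4·(-317.944893)≈-143.286018

0 5 17.500 0.000
1 -2 -13.563 4.375
2 -2 12.898 -6.016
3 -2 -26.642 6.834
4 -2 20.485 -10.761
5 -2 -44.577 11.578
6 -2 37.692 -18.091
7 -2 -71.833 20.277
8 -2 69.612 -30.125
9 -2 -116.348 35.478
10 -2 125.577 -50.374
11 -2 -191.110 61.618
12 -2 221.935 -84.749
13 -2 -317.945 106.333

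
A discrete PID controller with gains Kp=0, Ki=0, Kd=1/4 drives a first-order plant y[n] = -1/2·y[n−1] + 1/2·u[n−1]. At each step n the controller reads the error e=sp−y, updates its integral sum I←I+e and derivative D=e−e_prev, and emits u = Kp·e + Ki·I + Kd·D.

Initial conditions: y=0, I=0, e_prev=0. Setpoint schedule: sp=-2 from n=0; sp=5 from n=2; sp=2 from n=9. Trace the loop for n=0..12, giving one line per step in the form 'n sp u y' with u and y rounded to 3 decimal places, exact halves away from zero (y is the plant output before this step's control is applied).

0 -2 -0.500 0.000
1 -2 0.063 -0.250
2 5 1.648 0.156
3 5 -0.147 0.746
4 5 0.298 -0.447
5 5 -0.205 0.372
6 5 0.165 -0.289
7 5 -0.129 0.227
8 5 0.101 -0.178
9 2 -0.829 0.140
10 2 0.156 -0.484
11 2 -0.201 0.320
12 2 0.145 -0.261

(exact arithmetic carried between steps; '≈' marks a value shown rounded to 6 d.p. or computed from one; I and e_prev carry over from the previous line; the table rounds u and y to 3 d.p., halves away from zero)
n=0: y=0, sp=-2, e=sp−y=-2; I=-2, D=e−e_prev=-2; u=0·(-2)+0·(-2)+1/4·(-2)=-0.5; next y=-1/2·0+1/2·(-0.5)=-0.25
n=1: y=-0.25, sp=-2, e=sp−y=-1.75; I=-3.75, D=e−e_prev=0.25; u=0·(-1.75)+0·(-3.75)+1/4·0.25=0.0625; next y=-1/2·(-0.25)+1/2·0.0625=0.15625
n=2: y=0.15625, sp=5, e=sp−y=4.84375; I=1.09375, D=e−e_prev=6.59375; u=0·4.84375+0·1.09375+1/4·6.59375≈1.648438; next y=-1/2·0.15625+1/2·1.648438≈0.746094
n=3: y≈0.746094, sp=5, e=sp−y≈4.253906; I≈5.347656, D=e−e_prev≈-0.589844; u=0·4.253906+0·5.347656+1/4·(-0.589844)≈-0.147461; next y=-1/2·0.746094+1/2·(-0.147461)≈-0.446777
n=4: y≈-0.446777, sp=5, e=sp−y≈5.446777; I≈10.794434, D=e−e_prev≈1.192871; u=0·5.446777+0·10.794434+1/4·1.192871≈0.298218; next y=-1/2·(-0.446777)+1/2·0.298218≈0.372498
n=5: y≈0.372498, sp=5, e=sp−y≈4.627502; I≈15.421936, D=e−e_prev≈-0.819275; u=0·4.627502+0·15.421936+1/4·(-0.819275)≈-0.204819; next y=-1/2·0.372498+1/2·(-0.204819)≈-0.288658
n=6: y≈-0.288658, sp=5, e=sp−y≈5.288658; I≈20.710594, D=e−e_prev≈0.661156; u=0·5.288658+0·20.710594+1/4·0.661156≈0.165289; next y=-1/2·(-0.288658)+1/2·0.165289≈0.226974
n=7: y≈0.226974, sp=5, e=sp−y≈4.773026; I≈25.483621, D=e−e_prev≈-0.515632; u=0·4.773026+0·25.483621+1/4·(-0.515632)≈-0.128908; next y=-1/2·0.226974+1/2·(-0.128908)≈-0.177941
n=8: y≈-0.177941, sp=5, e=sp−y≈5.177941; I≈30.661561, D=e−e_prev≈0.404914; u=0·5.177941+0·30.661561+1/4·0.404914≈0.101229; next y=-1/2·(-0.177941)+1/2·0.101229≈0.139585
n=9: y≈0.139585, sp=2, e=sp−y≈1.860415; I≈32.521977, D=e−e_prev≈-3.317525; u=0·1.860415+0·32.521977+1/4·(-3.317525)≈-0.829381; next y=-1/2·0.139585+1/2·(-0.829381)≈-0.484483
n=10: y≈-0.484483, sp=2, e=sp−y≈2.484483; I≈35.006460, D=e−e_prev≈0.624068; u=0·2.484483+0·35.006460+1/4·0.624068≈0.156017; next y=-1/2·(-0.484483)+1/2·0.156017≈0.320250
n=11: y≈0.320250, sp=2, e=sp−y≈1.679750; I≈36.686210, D=e−e_prev≈-0.804733; u=0·1.679750+0·36.686210+1/4·(-0.804733)≈-0.201183; next y=-1/2·0.320250+1/2·(-0.201183)≈-0.260717
n=12: y≈-0.260717, sp=2, e=sp−y≈2.260717; I≈38.946926, D=e−e_prev≈0.580967; u=0·2.260717+0·38.946926+1/4·0.580967≈0.145242; next y=-1/2·(-0.260717)+1/2·0.145242≈0.202979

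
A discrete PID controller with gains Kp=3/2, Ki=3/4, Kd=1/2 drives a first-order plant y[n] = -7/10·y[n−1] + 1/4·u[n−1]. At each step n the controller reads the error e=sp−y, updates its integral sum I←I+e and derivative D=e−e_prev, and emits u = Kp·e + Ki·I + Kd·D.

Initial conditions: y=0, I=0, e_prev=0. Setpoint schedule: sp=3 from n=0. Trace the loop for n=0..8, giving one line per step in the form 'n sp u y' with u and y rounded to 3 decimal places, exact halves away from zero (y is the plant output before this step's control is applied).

0 3 8.250 0.000
1 3 3.328 2.063
2 3 12.417 -0.612
3 3 2.392 3.532
4 3 18.934 -1.875
5 3 -1.895 6.046
6 3 29.348 -4.706
7 3 -12.424 10.631
8 3 47.762 -10.548

(exact arithmetic carried between steps; '≈' marks a value shown rounded to 6 d.p. or computed from one; I and e_prev carry over from the previous line; the table rounds u and y to 3 d.p., halves away from zero)
n=0: y=0, sp=3, e=sp−y=3; I=3, D=e−e_prev=3; u=3/2·3+3/4·3+1/2·3=8.25; next y=-7/10·0+1/4·8.25=2.0625
n=1: y=2.0625, sp=3, e=sp−y=0.9375; I=3.9375, D=e−e_prev=-2.0625; u=3/2·0.9375+3/4·3.9375+1/2·(-2.0625)=3.328125; next y=-7/10·2.0625+1/4·3.328125≈-0.611719
n=2: y≈-0.611719, sp=3, e=sp−y≈3.611719; I≈7.549219, D=e−e_prev≈2.674219; u=3/2·3.611719+3/4·7.549219+1/2·2.674219≈12.416602; next y=-7/10·(-0.611719)+1/4·12.416602≈3.532354
n=3: y≈3.532354, sp=3, e=sp−y≈-0.532354; I≈7.016865, D=e−e_prev≈-4.144072; u=3/2·(-0.532354)+3/4·7.016865+1/2·(-4.144072)≈2.392083; next y=-7/10·3.532354+1/4·2.392083≈-1.874627
n=4: y≈-1.874627, sp=3, e=sp−y≈4.874627; I≈11.891492, D=e−e_prev≈5.406980; u=3/2·4.874627+3/4·11.891492+1/2·5.406980≈18.934049; next y=-7/10·(-1.874627)+1/4·18.934049≈6.045751
n=5: y≈6.045751, sp=3, e=sp−y≈-3.045751; I≈8.845741, D=e−e_prev≈-7.920378; u=3/2·(-3.045751)+3/4·8.845741+1/2·(-7.920378)≈-1.894510; next y=-7/10·6.045751+1/4·(-1.894510)≈-4.705653
n=6: y≈-4.705653, sp=3, e=sp−y≈7.705653; I≈16.551394, D=e−e_prev≈10.751404; u=3/2·7.705653+3/4·16.551394+1/2·10.751404≈29.347728; next y=-7/10·(-4.705653)+1/4·29.347728≈10.630889
n=7: y≈10.630889, sp=3, e=sp−y≈-7.630889; I≈8.920505, D=e−e_prev≈-15.336543; u=3/2·(-7.630889)+3/4·8.920505+1/2·(-15.336543)≈-12.424227; next y=-7/10·10.630889+1/4·(-12.424227)≈-10.547679
n=8: y≈-10.547679, sp=3, e=sp−y≈13.547679; I≈22.468184, D=e−e_prev≈21.178568; u=3/2·13.547679+3/4·22.468184+1/2·21.178568≈47.761941; next y=-7/10·(-10.547679)+1/4·47.761941≈19.323861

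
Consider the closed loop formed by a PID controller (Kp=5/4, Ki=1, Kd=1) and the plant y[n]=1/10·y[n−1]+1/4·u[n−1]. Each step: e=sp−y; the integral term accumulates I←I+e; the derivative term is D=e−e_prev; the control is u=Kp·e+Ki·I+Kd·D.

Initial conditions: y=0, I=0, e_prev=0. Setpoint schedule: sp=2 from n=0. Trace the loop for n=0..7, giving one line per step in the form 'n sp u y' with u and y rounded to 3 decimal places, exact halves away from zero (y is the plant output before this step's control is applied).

(exact arithmetic carried between steps; '≈' marks a value shown rounded to 6 d.p. or computed from one; I and e_prev carry over from the previous line; the table rounds u and y to 3 d.p., halves away from zero)
n=0: y=0, sp=2, e=sp−y=2; I=2, D=e−e_prev=2; u=5/4·2+1·2+1·2=6.5; next y=1/10·0+1/4·6.5=1.625
n=1: y=1.625, sp=2, e=sp−y=0.375; I=2.375, D=e−e_prev=-1.625; u=5/4·0.375+1·2.375+1·(-1.625)=1.21875; next y=1/10·1.625+1/4·1.21875≈0.467188
n=2: y≈0.467188, sp=2, e=sp−y≈1.532813; I≈3.907813, D=e−e_prev≈1.157813; u=5/4·1.532813+1·3.907813+1·1.157813≈6.981641; next y=1/10·0.467188+1/4·6.981641≈1.792129
n=3: y≈1.792129, sp=2, e=sp−y≈0.207871; I≈4.115684, D=e−e_prev≈-1.324941; u=5/4·0.207871+1·4.115684+1·(-1.324941)≈3.050581; next y=1/10·1.792129+1/4·3.050581≈0.941858
n=4: y≈0.941858, sp=2, e=sp−y≈1.058142; I≈5.173825, D=e−e_prev≈0.850271; u=5/4·1.058142+1·5.173825+1·0.850271≈7.346773; next y=1/10·0.941858+1/4·7.346773≈1.930879
n=5: y≈1.930879, sp=2, e=sp−y≈0.069121; I≈5.242946, D=e−e_prev≈-0.989021; u=5/4·0.069121+1·5.242946+1·(-0.989021)≈4.340326; next y=1/10·1.930879+1/4·4.340326≈1.278169
n=6: y≈1.278169, sp=2, e=sp−y≈0.721831; I≈5.964777, D=e−e_prev≈0.652710; u=5/4·0.721831+1·5.964777+1·0.652710≈7.519775; next y=1/10·1.278169+1/4·7.519775≈2.007761
n=7: y≈2.007761, sp=2, e=sp−y≈-0.007761; I≈5.957016, D=e−e_prev≈-0.729591; u=5/4·(-0.007761)+1·5.957016+1·(-0.729591)≈5.217724; next y=1/10·2.007761+1/4·5.217724≈1.505207

0 2 6.500 0.000
1 2 1.219 1.625
2 2 6.982 0.467
3 2 3.051 1.792
4 2 7.347 0.942
5 2 4.340 1.931
6 2 7.520 1.278
7 2 5.218 2.008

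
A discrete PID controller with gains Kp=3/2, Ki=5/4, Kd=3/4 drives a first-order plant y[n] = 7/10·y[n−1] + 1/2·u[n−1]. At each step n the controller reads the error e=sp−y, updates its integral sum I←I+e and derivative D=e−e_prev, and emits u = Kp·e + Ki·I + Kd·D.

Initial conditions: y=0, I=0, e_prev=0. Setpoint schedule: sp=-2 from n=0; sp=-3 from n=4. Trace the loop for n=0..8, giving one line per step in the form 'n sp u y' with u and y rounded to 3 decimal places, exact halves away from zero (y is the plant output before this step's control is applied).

(exact arithmetic carried between steps; '≈' marks a value shown rounded to 6 d.p. or computed from one; I and e_prev carry over from the previous line; the table rounds u and y to 3 d.p., halves away from zero)
n=0: y=0, sp=-2, e=sp−y=-2; I=-2, D=e−e_prev=-2; u=3/2·(-2)+5/4·(-2)+3/4·(-2)=-7; next y=7/10·0+1/2·(-7)=-3.5
n=1: y=-3.5, sp=-2, e=sp−y=1.5; I=-0.5, D=e−e_prev=3.5; u=3/2·1.5+5/4·(-0.5)+3/4·3.5=4.25; next y=7/10·(-3.5)+1/2·4.25=-0.325
n=2: y=-0.325, sp=-2, e=sp−y=-1.675; I=-2.175, D=e−e_prev=-3.175; u=3/2·(-1.675)+5/4·(-2.175)+3/4·(-3.175)=-7.6125; next y=7/10·(-0.325)+1/2·(-7.6125)=-4.03375
n=3: y=-4.03375, sp=-2, e=sp−y=2.03375; I=-0.14125, D=e−e_prev=3.70875; u=3/2·2.03375+5/4·(-0.14125)+3/4·3.70875=5.655625; next y=7/10·(-4.03375)+1/2·5.655625≈0.004188
n=4: y≈0.004188, sp=-3, e=sp−y≈-3.004188; I≈-3.145438, D=e−e_prev≈-5.037938; u=3/2·(-3.004188)+5/4·(-3.145438)+3/4·(-5.037938)≈-12.216531; next y=7/10·0.004188+1/2·(-12.216531)≈-6.105334
n=5: y≈-6.105334, sp=-3, e=sp−y≈3.105334; I≈-0.040103, D=e−e_prev≈6.109522; u=3/2·3.105334+5/4·(-0.040103)+3/4·6.109522≈9.190014; next y=7/10·(-6.105334)+1/2·9.190014≈0.321273
n=6: y≈0.321273, sp=-3, e=sp−y≈-3.321273; I≈-3.361376, D=e−e_prev≈-6.426607; u=3/2·(-3.321273)+5/4·(-3.361376)+3/4·(-6.426607)≈-14.003585; next y=7/10·0.321273+1/2·(-14.003585)≈-6.776901
n=7: y≈-6.776901, sp=-3, e=sp−y≈3.776901; I≈0.415525, D=e−e_prev≈7.098174; u=3/2·3.776901+5/4·0.415525+3/4·7.098174≈11.508390; next y=7/10·(-6.776901)+1/2·11.508390≈1.010364
n=8: y≈1.010364, sp=-3, e=sp−y≈-4.010364; I≈-3.594838, D=e−e_prev≈-7.787265; u=3/2·(-4.010364)+5/4·(-3.594838)+3/4·(-7.787265)≈-16.349543; next y=7/10·1.010364+1/2·(-16.349543)≈-7.467517

0 -2 -7.000 0.000
1 -2 4.250 -3.500
2 -2 -7.613 -0.325
3 -2 5.656 -4.034
4 -3 -12.217 0.004
5 -3 9.190 -6.105
6 -3 -14.004 0.321
7 -3 11.508 -6.777
8 -3 -16.350 1.010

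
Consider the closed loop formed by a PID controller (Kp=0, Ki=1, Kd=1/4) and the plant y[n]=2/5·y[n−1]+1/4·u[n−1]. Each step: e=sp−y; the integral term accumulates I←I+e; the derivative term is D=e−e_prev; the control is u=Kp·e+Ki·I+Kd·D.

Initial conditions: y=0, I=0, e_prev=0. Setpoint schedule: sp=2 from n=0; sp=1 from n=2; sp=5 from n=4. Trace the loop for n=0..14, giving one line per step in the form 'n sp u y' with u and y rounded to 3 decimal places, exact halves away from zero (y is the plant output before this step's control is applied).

(exact arithmetic carried between steps; '≈' marks a value shown rounded to 6 d.p. or computed from one; I and e_prev carry over from the previous line; the table rounds u and y to 3 d.p., halves away from zero)
n=0: y=0, sp=2, e=sp−y=2; I=2, D=e−e_prev=2; u=0·2+1·2+1/4·2=2.5; next y=2/5·0+1/4·2.5=0.625
n=1: y=0.625, sp=2, e=sp−y=1.375; I=3.375, D=e−e_prev=-0.625; u=0·1.375+1·3.375+1/4·(-0.625)=3.21875; next y=2/5·0.625+1/4·3.21875≈1.054688
n=2: y≈1.054688, sp=1, e=sp−y≈-0.054688; I≈3.320313, D=e−e_prev≈-1.429688; u=0·(-0.054688)+1·3.320313+1/4·(-1.429688)≈2.962891; next y=2/5·1.054688+1/4·2.962891≈1.162598
n=3: y≈1.162598, sp=1, e=sp−y≈-0.162598; I≈3.157715, D=e−e_prev≈-0.107910; u=0·(-0.162598)+1·3.157715+1/4·(-0.107910)≈3.130737; next y=2/5·1.162598+1/4·3.130737≈1.247723
n=4: y≈1.247723, sp=5, e=sp−y≈3.752277; I≈6.909991, D=e−e_prev≈3.914874; u=0·3.752277+1·6.909991+1/4·3.914874≈7.888710; next y=2/5·1.247723+1/4·7.888710≈2.471267
n=5: y≈2.471267, sp=5, e=sp−y≈2.528733; I≈9.438725, D=e−e_prev≈-1.223543; u=0·2.528733+1·9.438725+1/4·(-1.223543)≈9.132839; next y=2/5·2.471267+1/4·9.132839≈3.271716
n=6: y≈3.271716, sp=5, e=sp−y≈1.728284; I≈11.167008, D=e−e_prev≈-0.800450; u=0·1.728284+1·11.167008+1/4·(-0.800450)≈10.966896; next y=2/5·3.271716+1/4·10.966896≈4.050411
n=7: y≈4.050411, sp=5, e=sp−y≈0.949589; I≈12.116598, D=e−e_prev≈-0.778694; u=0·0.949589+1·12.116598+1/4·(-0.778694)≈11.921924; next y=2/5·4.050411+1/4·11.921924≈4.600645
n=8: y≈4.600645, sp=5, e=sp−y≈0.399355; I≈12.515952, D=e−e_prev≈-0.550235; u=0·0.399355+1·12.515952+1/4·(-0.550235)≈12.378394; next y=2/5·4.600645+1/4·12.378394≈4.934857
n=9: y≈4.934857, sp=5, e=sp−y≈0.065143; I≈12.581096, D=e−e_prev≈-0.334211; u=0·0.065143+1·12.581096+1/4·(-0.334211)≈12.497543; next y=2/5·4.934857+1/4·12.497543≈5.098328
n=10: y≈5.098328, sp=5, e=sp−y≈-0.098328; I≈12.482768, D=e−e_prev≈-0.163472; u=0·(-0.098328)+1·12.482768+1/4·(-0.163472)≈12.441900; next y=2/5·5.098328+1/4·12.441900≈5.149806
n=11: y≈5.149806, sp=5, e=sp−y≈-0.149806; I≈12.332961, D=e−e_prev≈-0.051478; u=0·(-0.149806)+1·12.332961+1/4·(-0.051478)≈12.320092; next y=2/5·5.149806+1/4·12.320092≈5.139945
n=12: y≈5.139945, sp=5, e=sp−y≈-0.139945; I≈12.193016, D=e−e_prev≈0.009861; u=0·(-0.139945)+1·12.193016+1/4·0.009861≈12.195481; next y=2/5·5.139945+1/4·12.195481≈5.104848
n=13: y≈5.104848, sp=5, e=sp−y≈-0.104848; I≈12.088167, D=e−e_prev≈0.035097; u=0·(-0.104848)+1·12.088167+1/4·0.035097≈12.096942; next y=2/5·5.104848+1/4·12.096942≈5.066175
n=14: y≈5.066175, sp=5, e=sp−y≈-0.066175; I≈12.021993, D=e−e_prev≈0.038674; u=0·(-0.066175)+1·12.021993+1/4·0.038674≈12.031661; next y=2/5·5.066175+1/4·12.031661≈5.034385

0 2 2.500 0.000
1 2 3.219 0.625
2 1 2.963 1.055
3 1 3.131 1.163
4 5 7.889 1.248
5 5 9.133 2.471
6 5 10.967 3.272
7 5 11.922 4.050
8 5 12.378 4.601
9 5 12.498 4.935
10 5 12.442 5.098
11 5 12.320 5.150
12 5 12.195 5.140
13 5 12.097 5.105
14 5 12.032 5.066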